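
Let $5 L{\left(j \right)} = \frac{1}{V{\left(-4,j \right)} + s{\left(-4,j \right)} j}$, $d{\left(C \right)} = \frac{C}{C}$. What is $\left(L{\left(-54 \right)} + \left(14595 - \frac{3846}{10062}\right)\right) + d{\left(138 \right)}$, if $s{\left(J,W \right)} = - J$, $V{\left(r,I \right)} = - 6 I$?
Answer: $\frac{4405833739}{301860} \approx 14596.0$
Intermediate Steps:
$d{\left(C \right)} = 1$
$L{\left(j \right)} = - \frac{1}{10 j}$ ($L{\left(j \right)} = \frac{1}{5 \left(- 6 j + \left(-1\right) \left(-4\right) j\right)} = \frac{1}{5 \left(- 6 j + 4 j\right)} = \frac{1}{5 \left(- 2 j\right)} = \frac{\left(- \frac{1}{2}\right) \frac{1}{j}}{5} = - \frac{1}{10 j}$)
$\left(L{\left(-54 \right)} + \left(14595 - \frac{3846}{10062}\right)\right) + d{\left(138 \right)} = \left(- \frac{1}{10 \left(-54\right)} + \left(14595 - \frac{3846}{10062}\right)\right) + 1 = \left(\left(- \frac{1}{10}\right) \left(- \frac{1}{54}\right) + \left(14595 - 3846 \cdot \frac{1}{10062}\right)\right) + 1 = \left(\frac{1}{540} + \left(14595 - \frac{641}{1677}\right)\right) + 1 = \left(\frac{1}{540} + \frac{24475174}{1677}\right) + 1 = \frac{4405531879}{301860} + 1 = \frac{4405833739}{301860}$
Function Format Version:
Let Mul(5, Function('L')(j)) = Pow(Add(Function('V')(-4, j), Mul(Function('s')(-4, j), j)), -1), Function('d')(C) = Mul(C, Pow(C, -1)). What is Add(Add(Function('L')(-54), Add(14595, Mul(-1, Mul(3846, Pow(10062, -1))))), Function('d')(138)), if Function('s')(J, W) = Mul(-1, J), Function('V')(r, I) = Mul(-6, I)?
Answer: Rational(4405833739, 301860) ≈ 14596.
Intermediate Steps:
Function('d')(C) = 1
Function('L')(j) = Mul(Rational(-1, 10), Pow(j, -1)) (Function('L')(j) = Mul(Rational(1, 5), Pow(Add(Mul(-6, j), Mul(Mul(-1, -4), j)), -1)) = Mul(Rational(1, 5), Pow(Add(Mul(-6, j), Mul(4, j)), -1)) = Mul(Rational(1, 5), Pow(Mul(-2, j), -1)) = Mul(Rational(1, 5), Mul(Rational(-1, 2), Pow(j, -1))) = Mul(Rational(-1, 10), Pow(j, -1)))
Add(Add(Function('L')(-54), Add(14595, Mul(-1, Mul(3846, Pow(10062, -1))))), Function('d')(138)) = Add(Add(Mul(Rational(-1, 10), Pow(-54, -1)), Add(14595, Mul(-1, Mul(3846, Pow(10062, -1))))), 1) = Add(Add(Mul(Rational(-1, 10), Rational(-1, 54)), Add(14595, Mul(-1, Mul(3846, Rational(1, 10062))))), 1) = Add(Add(Rational(1, 540), Add(14595, Mul(-1, Rational(641, 1677)))), 1) = Add(Add(Rational(1, 540), Add(14595, Rational(-641, 1677))), 1) = Add(Add(Rational(1, 540), Rational(24475174, 1677)), 1) = Add(Rational(4405531879, 301860), 1) = Rational(4405833739, 301860)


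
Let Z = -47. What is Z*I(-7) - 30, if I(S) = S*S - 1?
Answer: -2286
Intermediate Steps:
I(S) = -1 + S² (I(S) = S² - 1 = -1 + S²)
Z*I(-7) - 30 = -47*(-1 + (-7)²) - 30 = -47*(-1 + 49) - 30 = -47*48 - 30 = -2256 - 30 = -2286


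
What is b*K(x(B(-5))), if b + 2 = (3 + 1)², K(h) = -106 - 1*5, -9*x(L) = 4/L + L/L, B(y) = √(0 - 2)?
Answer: -1554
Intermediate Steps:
B(y) = I*√2 (B(y) = √(-2) = I*√2)
x(L) = -⅑ - 4/(9*L) (x(L) = -(4/L + L/L)/9 = -(4/L + 1)/9 = -(1 + 4/L)/9 = -⅑ - 4/(9*L))
K(h) = -111 (K(h) = -106 - 5 = -111)
b = 14 (b = -2 + (3 + 1)² = -2 + 4² = -2 + 16 = 14)
b*K(x(B(-5))) = 14*(-111) = -1554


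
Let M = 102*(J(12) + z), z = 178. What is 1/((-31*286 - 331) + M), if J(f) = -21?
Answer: 1/6817 ≈ 0.00014669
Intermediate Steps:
M = 16014 (M = 102*(-21 + 178) = 102*157 = 16014)
1/((-31*286 - 331) + M) = 1/((-31*286 - 331) + 16014) = 1/((-8866 - 331) + 16014) = 1/(-9197 + 16014) = 1/6817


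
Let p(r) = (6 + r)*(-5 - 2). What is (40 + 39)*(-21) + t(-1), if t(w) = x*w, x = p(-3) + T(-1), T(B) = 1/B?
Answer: -1637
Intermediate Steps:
p(r) = -42 - 7*r (p(r) = (6 + r)*(-7) = -42 - 7*r)
x = -22 (x = (-42 - 7*(-3)) + 1/(-1) = (-42 + 21) - 1 = -21 - 1 = -22)
t(w) = -22*w
(40 + 39)*(-21) + t(-1) = (40 + 39)*(-21) - 22*(-1) = 79*(-21) + 22 = -1659 + 22 = -1637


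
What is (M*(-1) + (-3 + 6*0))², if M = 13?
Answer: 256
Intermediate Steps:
(M*(-1) + (-3 + 6*0))² = (13*(-1) + (-3 + 6*0))² = (-13 + (-3 + 0))² = (-13 - 3)² = (-16)² = 256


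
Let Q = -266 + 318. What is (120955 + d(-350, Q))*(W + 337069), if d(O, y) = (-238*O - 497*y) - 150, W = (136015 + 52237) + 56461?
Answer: 103709041102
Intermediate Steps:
Q = 52
W = 244713 (W = 188252 + 56461 = 244713)
d(O, y) = -150 - 497*y - 238*O (d(O, y) = (-497*y - 238*O) - 150 = -150 - 497*y - 238*O)
(120955 + d(-350, Q))*(W + 337069) = (120955 + (-150 - 497*52 - 238*(-350)))*(244713 + 337069) = (120955 + (-150 - 25844 + 83300))*581782 = (120955 + 57306)*581782 = 178261*581782 = 103709041102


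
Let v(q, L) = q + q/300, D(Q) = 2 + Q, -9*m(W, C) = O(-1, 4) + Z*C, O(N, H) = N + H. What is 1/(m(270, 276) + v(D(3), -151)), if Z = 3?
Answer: -60/5239 ≈ -0.011453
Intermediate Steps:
O(N, H) = H + N
m(W, C) = -1/3 - C/3 (m(W, C) = -((4 - 1) + 3*C)/9 = -(3 + 3*C)/9 = -1/3 - C/3)
v(q, L) = 301*q/300 (v(q, L) = q + q*(1/300) = q + q/300 = 301*q/300)
1/(m(270, 276) + v(D(3), -151)) = 1/((-1/3 - 1/3*276) + 301*(2 + 3)/300) = 1/((-1/3 - 92) + (301/300)*5) = 1/(-277/3 + 301/60) = 1/(-5239/60) = -60/5239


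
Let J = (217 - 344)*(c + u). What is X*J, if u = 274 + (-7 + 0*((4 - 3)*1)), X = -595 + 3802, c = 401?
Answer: -272069052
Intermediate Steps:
X = 3207
u = 267 (u = 274 + (-7 + 0*(1*1)) = 274 + (-7 + 0*1) = 274 + (-7 + 0) = 274 - 7 = 267)
J = -84836 (J = (217 - 344)*(401 + 267) = -127*668 = -84836)
X*J = 3207*(-84836) = -272069052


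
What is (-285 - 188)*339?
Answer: -160347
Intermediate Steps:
(-285 - 188)*339 = -473*339 = -160347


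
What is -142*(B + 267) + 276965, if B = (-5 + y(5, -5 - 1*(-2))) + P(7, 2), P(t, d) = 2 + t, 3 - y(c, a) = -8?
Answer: 236921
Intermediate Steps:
y(c, a) = 11 (y(c, a) = 3 - 1*(-8) = 3 + 8 = 11)
B = 15 (B = (-5 + 11) + (2 + 7) = 6 + 9 = 15)
-142*(B + 267) + 276965 = -142*(15 + 267) + 276965 = -142*282 + 276965 = -40044 + 276965 = 236921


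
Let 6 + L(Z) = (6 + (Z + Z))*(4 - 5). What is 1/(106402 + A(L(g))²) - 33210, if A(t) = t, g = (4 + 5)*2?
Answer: -3610126259/108706 ≈ -33210.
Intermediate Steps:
g = 18 (g = 9*2 = 18)
L(Z) = -12 - 2*Z (L(Z) = -6 + (6 + (Z + Z))*(4 - 5) = -6 + (6 + 2*Z)*(-1) = -6 + (-6 - 2*Z) = -12 - 2*Z)
1/(106402 + A(L(g))²) - 33210 = 1/(106402 + (-12 - 2*18)²) - 33210 = 1/(106402 + (-12 - 36)²) - 33210 = 1/(106402 + (-48)²) - 33210 = 1/(106402 + 2304) - 33210 = 1/108706 - 33210 = -3610126259/108706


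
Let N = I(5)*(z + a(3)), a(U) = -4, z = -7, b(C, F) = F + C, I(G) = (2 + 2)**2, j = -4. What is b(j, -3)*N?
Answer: 1232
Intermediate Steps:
I(G) = 16 (I(G) = 4**2 = 16)
b(C, F) = C + F
N = -176 (N = 16*(-7 - 4) = 16*(-11) = -176)
b(j, -3)*N = (-4 - 3)*(-176) = -7*(-176) = 1232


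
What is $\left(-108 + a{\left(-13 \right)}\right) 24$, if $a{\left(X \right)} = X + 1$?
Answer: $-2880$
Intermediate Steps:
$a{\left(X \right)} = 1 + X$
$\left(-108 + a{\left(-13 \right)}\right) 24 = \left(-108 + \left(1 - 13\right)\right) 24 = \left(-108 - 12\right) 24 = \left(-120\right) 24 = -2880$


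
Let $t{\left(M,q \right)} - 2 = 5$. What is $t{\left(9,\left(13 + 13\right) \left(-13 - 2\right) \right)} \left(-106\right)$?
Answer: $-742$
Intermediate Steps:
$t{\left(M,q \right)} = 7$ ($t{\left(M,q \right)} = 2 + 5 = 7$)
$t{\left(9,\left(13 + 13\right) \left(-13 - 2\right) \right)} \left(-106\right) = 7 \left(-106\right) = -742$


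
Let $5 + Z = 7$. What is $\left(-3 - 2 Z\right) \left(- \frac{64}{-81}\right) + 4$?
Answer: $- \frac{124}{81} \approx -1.5309$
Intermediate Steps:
$Z = 2$ ($Z = -5 + 7 = 2$)
$\left(-3 - 2 Z\right) \left(- \frac{64}{-81}\right) + 4 = \left(-3 - 4\right) \left(- \frac{64}{-81}\right) + 4 = \left(-3 - 4\right) \left(\left(-64\right) \left(- \frac{1}{81}\right)\right) + 4 = \left(-7\right) \frac{64}{81} + 4 = - \frac{448}{81} + 4 = - \frac{124}{81}$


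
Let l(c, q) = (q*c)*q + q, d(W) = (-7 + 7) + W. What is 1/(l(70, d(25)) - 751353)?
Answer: -1/707578 ≈ -1.4133e-6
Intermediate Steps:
d(W) = W (d(W) = 0 + W = W)
l(c, q) = q + c*q**2 (l(c, q) = (c*q)*q + q = c*q**2 + q = q + c*q**2)
1/(l(70, d(25)) - 751353) = 1/(25*(1 + 70*25) - 751353) = 1/(25*(1 + 1750) - 751353) = 1/(25*1751 - 751353) = 1/(43775 - 751353) = 1/(-707578) = -1/707578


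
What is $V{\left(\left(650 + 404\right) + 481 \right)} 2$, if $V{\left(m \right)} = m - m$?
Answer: $0$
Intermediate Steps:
$V{\left(m \right)} = 0$
$V{\left(\left(650 + 404\right) + 481 \right)} 2 = 0 \cdot 2 = 0$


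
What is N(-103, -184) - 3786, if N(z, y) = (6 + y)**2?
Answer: 27898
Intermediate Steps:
N(-103, -184) - 3786 = (6 - 184)**2 - 3786 = (-178)**2 - 3786 = 31684 - 3786 = 27898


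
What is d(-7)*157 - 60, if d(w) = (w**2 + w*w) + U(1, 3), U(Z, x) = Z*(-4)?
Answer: 14698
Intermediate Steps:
U(Z, x) = -4*Z
d(w) = -4 + 2*w**2 (d(w) = (w**2 + w*w) - 4*1 = (w**2 + w**2) - 4 = 2*w**2 - 4 = -4 + 2*w**2)
d(-7)*157 - 60 = (-4 + 2*(-7)**2)*157 - 60 = (-4 + 2*49)*157 - 60 = (-4 + 98)*157 - 60 = 94*157 - 60 = 14758 - 60 = 14698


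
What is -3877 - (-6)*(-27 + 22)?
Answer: -3907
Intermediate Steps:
-3877 - (-6)*(-27 + 22) = -3877 - (-6)*(-5) = -3877 - 1*30 = -3877 - 30 = -3907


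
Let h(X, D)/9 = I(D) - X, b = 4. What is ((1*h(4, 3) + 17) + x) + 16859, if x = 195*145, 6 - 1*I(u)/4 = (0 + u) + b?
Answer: 45079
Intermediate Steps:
I(u) = 8 - 4*u (I(u) = 24 - 4*((0 + u) + 4) = 24 - 4*(u + 4) = 24 - 4*(4 + u) = 24 + (-16 - 4*u) = 8 - 4*u)
h(X, D) = 72 - 36*D - 9*X (h(X, D) = 9*((8 - 4*D) - X) = 9*(8 - X - 4*D) = 72 - 36*D - 9*X)
x = 28275
((1*h(4, 3) + 17) + x) + 16859 = ((1*(72 - 36*3 - 9*4) + 17) + 28275) + 16859 = ((1*(72 - 108 - 36) + 17) + 28275) + 16859 = ((1*(-72) + 17) + 28275) + 16859 = ((-72 + 17) + 28275) + 16859 = (-55 + 28275) + 16859 = 28220 + 16859 = 45079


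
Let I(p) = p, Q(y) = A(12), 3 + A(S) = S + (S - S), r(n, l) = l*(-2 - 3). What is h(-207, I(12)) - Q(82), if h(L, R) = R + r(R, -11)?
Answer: 58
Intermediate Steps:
r(n, l) = -5*l (r(n, l) = l*(-5) = -5*l)
A(S) = -3 + S (A(S) = -3 + (S + (S - S)) = -3 + (S + 0) = -3 + S)
Q(y) = 9 (Q(y) = -3 + 12 = 9)
h(L, R) = 55 + R (h(L, R) = R - 5*(-11) = R + 55 = 55 + R)
h(-207, I(12)) - Q(82) = (55 + 12) - 1*9 = 67 - 9 = 58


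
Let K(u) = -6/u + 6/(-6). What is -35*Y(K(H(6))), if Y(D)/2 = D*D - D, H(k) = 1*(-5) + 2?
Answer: 0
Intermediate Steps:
H(k) = -3 (H(k) = -5 + 2 = -3)
K(u) = -1 - 6/u (K(u) = -6/u + 6*(-⅙) = -6/u - 1 = -1 - 6/u)
Y(D) = -2*D + 2*D² (Y(D) = 2*(D*D - D) = 2*(D² - D) = -2*D + 2*D²)
-35*Y(K(H(6))) = -70*(-6 - 1*(-3))/(-3)*(-1 + (-6 - 1*(-3))/(-3)) = -70*(-(-6 + 3)/3)*(-1 - (-6 + 3)/3) = -70*(-⅓*(-3))*(-1 - ⅓*(-3)) = -70*(-1 + 1) = -70*0 = -35*0 = 0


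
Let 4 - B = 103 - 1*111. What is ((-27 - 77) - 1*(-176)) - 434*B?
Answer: -5136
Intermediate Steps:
B = 12 (B = 4 - (103 - 1*111) = 4 - (103 - 111) = 4 - 1*(-8) = 4 + 8 = 12)
((-27 - 77) - 1*(-176)) - 434*B = ((-27 - 77) - 1*(-176)) - 434*12 = (-104 + 176) - 5208 = 72 - 5208 = -5136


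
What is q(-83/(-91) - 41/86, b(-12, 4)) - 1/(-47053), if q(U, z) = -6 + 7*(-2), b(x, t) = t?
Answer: -941059/47053 ≈ -20.000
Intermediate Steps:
q(U, z) = -20 (q(U, z) = -6 - 14 = -20)
q(-83/(-91) - 41/86, b(-12, 4)) - 1/(-47053) = -20 - 1/(-47053) = -20 - 1*(-1/47053) = -20 + 1/47053 = -941059/47053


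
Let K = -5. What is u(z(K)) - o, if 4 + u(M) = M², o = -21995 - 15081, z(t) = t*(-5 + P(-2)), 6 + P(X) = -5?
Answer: 43472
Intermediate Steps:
P(X) = -11 (P(X) = -6 - 5 = -11)
z(t) = -16*t (z(t) = t*(-5 - 11) = t*(-16) = -16*t)
o = -37076
u(M) = -4 + M²
u(z(K)) - o = (-4 + (-16*(-5))²) - 1*(-37076) = (-4 + 80²) + 37076 = (-4 + 6400) + 37076 = 6396 + 37076 = 43472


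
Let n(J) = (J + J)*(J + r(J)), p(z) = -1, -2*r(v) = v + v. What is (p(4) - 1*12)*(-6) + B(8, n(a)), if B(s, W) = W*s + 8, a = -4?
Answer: 86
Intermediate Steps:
r(v) = -v (r(v) = -(v + v)/2 = -v)
n(J) = 0 (n(J) = (J + J)*(J - J) = (2*J)*0 = 0)
B(s, W) = 8 + W*s
(p(4) - 1*12)*(-6) + B(8, n(a)) = (-1 - 1*12)*(-6) + (8 + 0*8) = (-1 - 12)*(-6) + (8 + 0) = -13*(-6) + 8 = 78 + 8 = 86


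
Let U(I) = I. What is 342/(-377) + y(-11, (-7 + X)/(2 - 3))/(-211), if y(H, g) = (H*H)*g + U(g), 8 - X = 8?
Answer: -394120/79547 ≈ -4.9546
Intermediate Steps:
X = 0 (X = 8 - 1*8 = 8 - 8 = 0)
y(H, g) = g + g*H² (y(H, g) = (H*H)*g + g = H²*g + g = g*H² + g = g + g*H²)
342/(-377) + y(-11, (-7 + X)/(2 - 3))/(-211) = 342/(-377) + (((-7 + 0)/(2 - 3))*(1 + (-11)²))/(-211) = 342*(-1/377) + ((-7/(-1))*(1 + 121))*(-1/211) = -342/377 + (-7*(-1)*122)*(-1/211) = -342/377 + (7*122)*(-1/211) = -342/377 + 854*(-1/211) = -342/377 - 854/211 = -394120/79547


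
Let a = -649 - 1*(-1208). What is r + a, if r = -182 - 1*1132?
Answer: -755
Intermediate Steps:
a = 559 (a = -649 + 1208 = 559)
r = -1314 (r = -182 - 1132 = -1314)
r + a = -1314 + 559 = -755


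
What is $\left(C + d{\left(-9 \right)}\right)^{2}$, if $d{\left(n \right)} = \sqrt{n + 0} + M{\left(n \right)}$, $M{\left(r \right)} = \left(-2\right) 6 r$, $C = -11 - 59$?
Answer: $1435 + 228 i \approx 1435.0 + 228.0 i$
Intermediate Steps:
$C = -70$ ($C = -11 - 59 = -70$)
$M{\left(r \right)} = - 12 r$
$d{\left(n \right)} = \sqrt{n} - 12 n$ ($d{\left(n \right)} = \sqrt{n + 0} - 12 n = \sqrt{n} - 12 n$)
$\left(C + d{\left(-9 \right)}\right)^{2} = \left(-70 + \left(\sqrt{-9} - -108\right)\right)^{2} = \left(-70 + \left(3 i + 108\right)\right)^{2} = \left(-70 + \left(108 + 3 i\right)\right)^{2} = \left(38 + 3 i\right)^{2}$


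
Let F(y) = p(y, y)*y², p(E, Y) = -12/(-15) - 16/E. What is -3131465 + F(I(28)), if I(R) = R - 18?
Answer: -3131545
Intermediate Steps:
p(E, Y) = ⅘ - 16/E (p(E, Y) = -12*(-1/15) - 16/E = ⅘ - 16/E)
I(R) = -18 + R
F(y) = y²*(⅘ - 16/y) (F(y) = (⅘ - 16/y)*y² = y²*(⅘ - 16/y))
-3131465 + F(I(28)) = -3131465 + 4*(-18 + 28)*(-20 + (-18 + 28))/5 = -3131465 + (⅘)*10*(-20 + 10) = -3131465 + (⅘)*10*(-10) = -3131465 - 80 = -3131545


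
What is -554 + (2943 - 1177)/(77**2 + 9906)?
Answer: -8770824/15835 ≈ -553.89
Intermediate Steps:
-554 + (2943 - 1177)/(77**2 + 9906) = -554 + 1766/(5929 + 9906) = -554 + 1766/15835 = -8770824/15835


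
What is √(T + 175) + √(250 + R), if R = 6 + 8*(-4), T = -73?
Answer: √102 + 4*√14 ≈ 25.066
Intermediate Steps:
R = -26 (R = 6 - 32 = -26)
√(T + 175) + √(250 + R) = √(-73 + 175) + √(250 - 26) = √102 + √224 = √102 + 4*√14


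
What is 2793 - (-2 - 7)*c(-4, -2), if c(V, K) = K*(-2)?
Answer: 2829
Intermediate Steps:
c(V, K) = -2*K
2793 - (-2 - 7)*c(-4, -2) = 2793 - (-2 - 7)*(-2*(-2)) = 2793 - (-9)*4 = 2793 - 1*(-36) = 2793 + 36 = 2829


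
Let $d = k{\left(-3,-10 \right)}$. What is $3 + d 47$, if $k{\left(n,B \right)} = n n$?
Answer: $426$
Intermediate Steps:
$k{\left(n,B \right)} = n^{2}$
$d = 9$ ($d = \left(-3\right)^{2} = 9$)
$3 + d 47 = 3 + 9 \cdot 47 = 3 + 423 = 426$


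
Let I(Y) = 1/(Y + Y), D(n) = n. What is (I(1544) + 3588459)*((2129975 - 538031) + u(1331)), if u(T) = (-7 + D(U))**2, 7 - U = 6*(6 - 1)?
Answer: 4412640359467923/772 ≈ 5.7159e+12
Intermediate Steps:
U = -23 (U = 7 - 6*(6 - 1) = 7 - 6*5 = 7 - 1*30 = 7 - 30 = -23)
I(Y) = 1/(2*Y)
u(T) = 900 (u(T) = (-7 - 23)**2 = (-30)**2 = 900)
(I(1544) + 3588459)*((2129975 - 538031) + u(1331)) = ((1/2)/1544 + 3588459)*((2129975 - 538031) + 900) = ((1/2)*(1/1544) + 3588459)*(1591944 + 900) = (1/3088 + 3588459)*1592844 = (11081161393/3088)*1592844 = 4412640359467923/772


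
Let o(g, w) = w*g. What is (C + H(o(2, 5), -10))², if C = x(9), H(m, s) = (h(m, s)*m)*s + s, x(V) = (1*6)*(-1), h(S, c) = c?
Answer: 968256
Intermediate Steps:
o(g, w) = g*w
x(V) = -6 (x(V) = 6*(-1) = -6)
H(m, s) = s + m*s² (H(m, s) = (s*m)*s + s = (m*s)*s + s = m*s² + s = s + m*s²)
C = -6
(C + H(o(2, 5), -10))² = (-6 - 10*(1 + (2*5)*(-10)))² = (-6 - 10*(1 + 10*(-10)))² = (-6 - 10*(1 - 100))² = (-6 - 10*(-99))² = (-6 + 990)² = 984² = 968256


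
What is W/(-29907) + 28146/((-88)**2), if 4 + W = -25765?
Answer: 520658779/115799904 ≈ 4.4962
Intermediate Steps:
W = -25769 (W = -4 - 25765 = -25769)
W/(-29907) + 28146/((-88)**2) = -25769/(-29907) + 28146/((-88)**2) = -25769*(-1/29907) + 28146/7744 = 25769/29907 + 28146*(1/7744) = 25769/29907 + 14073/3872 = 520658779/115799904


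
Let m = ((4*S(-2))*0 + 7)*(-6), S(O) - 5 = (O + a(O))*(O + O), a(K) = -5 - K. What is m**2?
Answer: 1764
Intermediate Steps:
S(O) = 5 - 10*O (S(O) = 5 + (O + (-5 - O))*(O + O) = 5 - 10*O)
m = -42 (m = ((4*(5 - 10*(-2)))*0 + 7)*(-6) = ((4*(5 + 20))*0 + 7)*(-6) = ((4*25)*0 + 7)*(-6) = (100*0 + 7)*(-6) = (0 + 7)*(-6) = 7*(-6) = -42)
m**2 = (-42)**2 = 1764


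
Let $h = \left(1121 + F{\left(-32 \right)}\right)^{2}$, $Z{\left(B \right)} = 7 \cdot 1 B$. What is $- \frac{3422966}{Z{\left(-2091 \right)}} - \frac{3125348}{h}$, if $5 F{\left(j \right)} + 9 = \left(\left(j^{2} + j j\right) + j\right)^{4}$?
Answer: $\frac{233489210404110362678177796482171}{998426970260576172396884246772} \approx 233.86$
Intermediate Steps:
$F{\left(j \right)} = - \frac{9}{5} + \frac{\left(j + 2 j^{2}\right)^{4}}{5}$ ($F{\left(j \right)} = - \frac{9}{5} + \frac{\left(\left(j^{2} + j j\right) + j\right)^{4}}{5} = - \frac{9}{5} + \frac{\left(\left(j^{2} + j^{2}\right) + j\right)^{4}}{5} = - \frac{9}{5} + \frac{\left(2 j^{2} + j\right)^{4}}{5} = - \frac{9}{5} + \frac{\left(j + 2 j^{2}\right)^{4}}{5}$)
$Z{\left(B \right)} = 7 B$
$h = \frac{272850166088836830606513424}{25}$ ($h = \left(1121 - \left(\frac{9}{5} - \frac{\left(-32\right)^{4} \left(1 + 2 \left(-32\right)\right)^{4}}{5}\right)\right)^{2} = \left(1121 - \left(\frac{9}{5} - \frac{1048576 \left(1 - 64\right)^{4}}{5}\right)\right)^{2} = \left(1121 - \left(\frac{9}{5} - \frac{1048576 \left(-63\right)^{4}}{5}\right)\right)^{2} = \left(1121 - \left(\frac{9}{5} - \frac{16518176833536}{5}\right)\right)^{2} = \left(1121 + \left(- \frac{9}{5} + \frac{16518176833536}{5}\right)\right)^{2} = \left(1121 + \frac{16518176833527}{5}\right)^{2} = \left(\frac{16518176839132}{5}\right)^{2} = \frac{272850166088836830606513424}{25} \approx 1.0914 \cdot 10^{25}$)
$- \frac{3422966}{Z{\left(-2091 \right)}} - \frac{3125348}{h} = - \frac{3422966}{7 \left(-2091\right)} - \frac{3125348}{\frac{272850166088836830606513424}{25}} = - \frac{3422966}{-14637} - \frac{19533425}{68212541522209207651628356} = \left(-3422966\right) \left(- \frac{1}{14637}\right) - \frac{19533425}{68212541522209207651628356} = \frac{3422966}{14637} - \frac{19533425}{68212541522209207651628356} = \frac{233489210404110362678177796482171}{998426970260576172396884246772}$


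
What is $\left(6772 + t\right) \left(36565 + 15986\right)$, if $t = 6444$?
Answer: $694514016$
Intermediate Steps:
$\left(6772 + t\right) \left(36565 + 15986\right) = \left(6772 + 6444\right) \left(36565 + 15986\right) = 13216 \cdot 52551 = 694514016$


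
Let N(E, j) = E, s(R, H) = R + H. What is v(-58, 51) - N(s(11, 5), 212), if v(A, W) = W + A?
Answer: -23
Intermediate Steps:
s(R, H) = H + R
v(A, W) = A + W
v(-58, 51) - N(s(11, 5), 212) = (-58 + 51) - (5 + 11) = -7 - 1*16 = -7 - 16 = -23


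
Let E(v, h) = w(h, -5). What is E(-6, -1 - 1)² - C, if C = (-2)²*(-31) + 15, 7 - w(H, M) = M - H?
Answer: 209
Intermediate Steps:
w(H, M) = 7 + H - M (w(H, M) = 7 - (M - H) = 7 + (H - M) = 7 + H - M)
E(v, h) = 12 + h (E(v, h) = 7 + h - 1*(-5) = 7 + h + 5 = 12 + h)
C = -109 (C = 4*(-31) + 15 = -124 + 15 = -109)
E(-6, -1 - 1)² - C = (12 + (-1 - 1))² - 1*(-109) = (12 - 2)² + 109 = 10² + 109 = 100 + 109 = 209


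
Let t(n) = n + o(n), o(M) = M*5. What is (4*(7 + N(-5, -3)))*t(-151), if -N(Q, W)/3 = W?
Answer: -57984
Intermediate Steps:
N(Q, W) = -3*W
o(M) = 5*M
t(n) = 6*n (t(n) = n + 5*n = 6*n)
(4*(7 + N(-5, -3)))*t(-151) = (4*(7 - 3*(-3)))*(6*(-151)) = (4*(7 + 9))*(-906) = (4*16)*(-906) = 64*(-906) = -57984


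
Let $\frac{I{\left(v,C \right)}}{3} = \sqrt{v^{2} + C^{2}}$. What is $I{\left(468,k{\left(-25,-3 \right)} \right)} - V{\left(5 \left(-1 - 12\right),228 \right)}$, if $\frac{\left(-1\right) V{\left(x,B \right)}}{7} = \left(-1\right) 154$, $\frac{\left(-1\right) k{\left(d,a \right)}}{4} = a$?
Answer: $-1078 + 36 \sqrt{1522} \approx 326.46$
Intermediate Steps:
$k{\left(d,a \right)} = - 4 a$
$V{\left(x,B \right)} = 1078$ ($V{\left(x,B \right)} = - 7 \left(\left(-1\right) 154\right) = \left(-7\right) \left(-154\right) = 1078$)
$I{\left(v,C \right)} = 3 \sqrt{C^{2} + v^{2}}$ ($I{\left(v,C \right)} = 3 \sqrt{v^{2} + C^{2}} = 3 \sqrt{C^{2} + v^{2}}$)
$I{\left(468,k{\left(-25,-3 \right)} \right)} - V{\left(5 \left(-1 - 12\right),228 \right)} = 3 \sqrt{\left(\left(-4\right) \left(-3\right)\right)^{2} + 468^{2}} - 1078 = 3 \sqrt{12^{2} + 219024} - 1078 = 3 \sqrt{144 + 219024} - 1078 = 3 \sqrt{219168} - 1078 = 3 \cdot 12 \sqrt{1522} - 1078 = 36 \sqrt{1522} - 1078 = -1078 + 36 \sqrt{1522}$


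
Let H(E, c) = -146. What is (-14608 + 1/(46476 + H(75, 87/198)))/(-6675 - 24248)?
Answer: 676788639/1432662590 ≈ 0.47240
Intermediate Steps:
(-14608 + 1/(46476 + H(75, 87/198)))/(-6675 - 24248) = (-14608 + 1/(46476 - 146))/(-6675 - 24248) = (-14608 + 1/46330)/(-30923) = (-14608 + 1/46330)*(-1/30923) = -676788639/46330*(-1/30923) = 676788639/1432662590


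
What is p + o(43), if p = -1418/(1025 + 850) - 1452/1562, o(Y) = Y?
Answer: 5499947/133125 ≈ 41.314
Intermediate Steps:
p = -224428/133125 (p = -1418/1875 - 1452*1/1562 = -1418*1/1875 - 66/71 = -1418/1875 - 66/71 = -224428/133125 ≈ -1.6858)
p + o(43) = -224428/133125 + 43 = 5499947/133125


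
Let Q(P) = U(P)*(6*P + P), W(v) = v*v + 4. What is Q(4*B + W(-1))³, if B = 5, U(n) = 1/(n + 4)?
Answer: 5359375/24389 ≈ 219.75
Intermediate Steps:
U(n) = 1/(4 + n)
W(v) = 4 + v² (W(v) = v² + 4 = 4 + v²)
Q(P) = 7*P/(4 + P) (Q(P) = (6*P + P)/(4 + P) = (7*P)/(4 + P) = 7*P/(4 + P))
Q(4*B + W(-1))³ = (7*(4*5 + (4 + (-1)²))/(4 + (4*5 + (4 + (-1)²))))³ = (7*(20 + (4 + 1))/(4 + (20 + (4 + 1))))³ = (7*(20 + 5)/(4 + (20 + 5)))³ = (7*25/(4 + 25))³ = (7*25/29)³ = (7*25*(1/29))³ = (175/29)³ = 5359375/24389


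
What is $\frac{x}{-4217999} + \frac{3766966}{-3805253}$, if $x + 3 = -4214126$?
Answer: $\frac{3413213921}{373268682529} \approx 0.0091441$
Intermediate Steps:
$x = -4214129$ ($x = -3 - 4214126 = -4214129$)
$\frac{x}{-4217999} + \frac{3766966}{-3805253} = - \frac{4214129}{-4217999} + \frac{3766966}{-3805253} = \left(-4214129\right) \left(- \frac{1}{4217999}\right) + 3766966 \left(- \frac{1}{3805253}\right) = \frac{98003}{98093} - \frac{3766966}{3805253} = \frac{3413213921}{373268682529}$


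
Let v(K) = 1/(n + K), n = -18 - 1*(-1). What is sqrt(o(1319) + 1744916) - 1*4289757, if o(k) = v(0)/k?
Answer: -4289757 + sqrt(877327936644541)/22423 ≈ -4.2884e+6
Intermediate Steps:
n = -17 (n = -18 + 1 = -17)
v(K) = 1/(-17 + K)
o(k) = -1/(17*k) (o(k) = 1/((-17 + 0)*k) = 1/((-17)*k) = -1/(17*k))
sqrt(o(1319) + 1744916) - 1*4289757 = sqrt(-1/17/1319 + 1744916) - 1*4289757 = sqrt(-1/17*1/1319 + 1744916) - 4289757 = sqrt(-1/22423 + 1744916) - 4289757 = sqrt(39126251467/22423) - 4289757 = sqrt(877327936644541)/22423 - 4289757 = -4289757 + sqrt(877327936644541)/22423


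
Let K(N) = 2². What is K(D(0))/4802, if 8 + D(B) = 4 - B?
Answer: 2/2401 ≈ 0.00083299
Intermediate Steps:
D(B) = -4 - B (D(B) = -8 + (4 - B) = -4 - B)
K(N) = 4
K(D(0))/4802 = 4/4802 = 4*(1/4802) = 2/2401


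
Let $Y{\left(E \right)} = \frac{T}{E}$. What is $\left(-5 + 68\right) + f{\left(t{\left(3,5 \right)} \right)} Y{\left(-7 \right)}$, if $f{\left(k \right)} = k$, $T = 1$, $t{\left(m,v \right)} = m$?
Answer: $\frac{438}{7} \approx 62.571$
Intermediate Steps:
$Y{\left(E \right)} = \frac{1}{E}$ ($Y{\left(E \right)} = 1 \frac{1}{E} = \frac{1}{E}$)
$\left(-5 + 68\right) + f{\left(t{\left(3,5 \right)} \right)} Y{\left(-7 \right)} = \left(-5 + 68\right) + \frac{3}{-7} = 63 + 3 \left(- \frac{1}{7}\right) = 63 - \frac{3}{7} = \frac{438}{7}$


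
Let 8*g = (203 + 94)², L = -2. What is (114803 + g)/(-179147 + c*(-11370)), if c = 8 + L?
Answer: -1006633/1978936 ≈ -0.50867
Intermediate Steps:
c = 6 (c = 8 - 2 = 6)
g = 88209/8 (g = (203 + 94)²/8 = (⅛)*297² = (⅛)*88209 = 88209/8 ≈ 11026.)
(114803 + g)/(-179147 + c*(-11370)) = (114803 + 88209/8)/(-179147 + 6*(-11370)) = 1006633/(8*(-179147 - 68220)) = (1006633/8)/(-247367) = (1006633/8)*(-1/247367) = -1006633/1978936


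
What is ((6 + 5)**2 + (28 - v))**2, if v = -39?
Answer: 35344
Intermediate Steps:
((6 + 5)**2 + (28 - v))**2 = ((6 + 5)**2 + (28 - 1*(-39)))**2 = (11**2 + (28 + 39))**2 = (121 + 67)**2 = 188**2 = 35344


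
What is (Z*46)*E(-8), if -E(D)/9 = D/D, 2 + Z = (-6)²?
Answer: -14076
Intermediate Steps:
Z = 34 (Z = -2 + (-6)² = -2 + 36 = 34)
E(D) = -9 (E(D) = -9*D/D = -9*1 = -9)
(Z*46)*E(-8) = (34*46)*(-9) = 1564*(-9) = -14076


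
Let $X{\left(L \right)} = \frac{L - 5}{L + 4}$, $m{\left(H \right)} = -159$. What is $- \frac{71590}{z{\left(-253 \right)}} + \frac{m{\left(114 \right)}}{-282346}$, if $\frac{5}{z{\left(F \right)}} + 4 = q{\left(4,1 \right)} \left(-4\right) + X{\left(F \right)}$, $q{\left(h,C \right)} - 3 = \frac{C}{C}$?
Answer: $\frac{6363099677269}{23434718} \approx 2.7152 \cdot 10^{5}$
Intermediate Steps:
$q{\left(h,C \right)} = 4$ ($q{\left(h,C \right)} = 3 + \frac{C}{C} = 3 + 1 = 4$)
$X{\left(L \right)} = \frac{-5 + L}{4 + L}$
$z{\left(F \right)} = \frac{5}{-20 + \frac{-5 + F}{4 + F}}$ ($z{\left(F \right)} = \frac{5}{-4 + \left(4 \left(-4\right) + \frac{-5 + F}{4 + F}\right)} = \frac{5}{-4 + \left(-16 + \frac{-5 + F}{4 + F}\right)} = \frac{5}{-20 + \frac{-5 + F}{4 + F}}$)
$- \frac{71590}{z{\left(-253 \right)}} + \frac{m{\left(114 \right)}}{-282346} = - \frac{71590}{5 \frac{1}{-85 - -4807} \left(4 - 253\right)} - \frac{159}{-282346} = - \frac{71590}{5 \frac{1}{-85 + 4807} \left(-249\right)} - - \frac{159}{282346} = - \frac{71590}{5 \cdot \frac{1}{4722} \left(-249\right)} + \frac{159}{282346} = - \frac{71590}{- \frac{415}{1574}} + \frac{159}{282346} = \left(-71590\right) \left(- \frac{1574}{415}\right) + \frac{159}{282346} = \frac{22536532}{83} + \frac{159}{282346} = \frac{6363099677269}{23434718}$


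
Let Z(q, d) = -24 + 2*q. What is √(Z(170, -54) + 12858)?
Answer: √13174 ≈ 114.78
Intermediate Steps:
√(Z(170, -54) + 12858) = √((-24 + 2*170) + 12858) = √((-24 + 340) + 12858) = √(316 + 12858) = √13174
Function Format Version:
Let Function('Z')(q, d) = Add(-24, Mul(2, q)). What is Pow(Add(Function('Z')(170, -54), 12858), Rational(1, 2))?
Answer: Pow(13174, Rational(1, 2)) ≈ 114.78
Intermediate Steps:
Pow(Add(Function('Z')(170, -54), 12858), Rational(1, 2)) = Pow(Add(Add(-24, Mul(2, 170)), 12858), Rational(1, 2)) = Pow(Add(Add(-24, 340), 12858), Rational(1, 2)) = Pow(Add(316, 12858), Rational(1, 2)) = Pow(13174, Rational(1, 2))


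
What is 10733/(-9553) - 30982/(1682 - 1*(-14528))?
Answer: -234976488/77427065 ≈ -3.0348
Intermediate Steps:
10733/(-9553) - 30982/(1682 - 1*(-14528)) = 10733*(-1/9553) - 30982/(1682 + 14528) = -10733/9553 - 30982/16210 = -10733/9553 - 30982*1/16210 = -10733/9553 - 15491/8105 = -234976488/77427065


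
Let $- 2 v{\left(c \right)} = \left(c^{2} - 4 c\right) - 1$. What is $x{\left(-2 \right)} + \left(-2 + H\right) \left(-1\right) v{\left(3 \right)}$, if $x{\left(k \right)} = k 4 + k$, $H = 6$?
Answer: $-18$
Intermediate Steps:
$x{\left(k \right)} = 5 k$ ($x{\left(k \right)} = 4 k + k = 5 k$)
$v{\left(c \right)} = \frac{1}{2} + 2 c - \frac{c^{2}}{2}$ ($v{\left(c \right)} = - \frac{\left(c^{2} - 4 c\right) - 1}{2} = - \frac{-1 + c^{2} - 4 c}{2} = \frac{1}{2} + 2 c - \frac{c^{2}}{2}$)
$x{\left(-2 \right)} + \left(-2 + H\right) \left(-1\right) v{\left(3 \right)} = 5 \left(-2\right) + \left(-2 + 6\right) \left(-1\right) \left(\frac{1}{2} + 2 \cdot 3 - \frac{3^{2}}{2}\right) = -10 + 4 \left(-1\right) \left(\frac{1}{2} + 6 - \frac{9}{2}\right) = -10 - 4 \left(\frac{1}{2} + 6 - \frac{9}{2}\right) = -10 - 8 = -18$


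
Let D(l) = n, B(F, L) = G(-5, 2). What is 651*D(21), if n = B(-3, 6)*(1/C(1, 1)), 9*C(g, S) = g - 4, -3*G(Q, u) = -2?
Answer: -1302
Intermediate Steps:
G(Q, u) = ⅔ (G(Q, u) = -⅓*(-2) = ⅔)
C(g, S) = -4/9 + g/9 (C(g, S) = (g - 4)/9 = (-4 + g)/9 = -4/9 + g/9)
B(F, L) = ⅔
n = -2 (n = 2*(1/(-4/9 + (⅑)*1))/3 = 2*(1/(-4/9 + ⅑))/3 = 2*(1/(-⅓))/3 = 2*(1*(-3))/3 = (⅔)*(-3) = -2)
D(l) = -2
651*D(21) = 651*(-2) = -1302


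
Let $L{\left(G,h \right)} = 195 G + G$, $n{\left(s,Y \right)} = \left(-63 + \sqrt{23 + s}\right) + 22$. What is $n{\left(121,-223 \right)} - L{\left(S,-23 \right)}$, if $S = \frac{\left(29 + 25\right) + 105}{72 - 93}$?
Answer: $1455$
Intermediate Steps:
$n{\left(s,Y \right)} = -41 + \sqrt{23 + s}$
$S = - \frac{53}{7}$ ($S = \frac{54 + 105}{-21} = 159 \left(- \frac{1}{21}\right) = - \frac{53}{7} \approx -7.5714$)
$L{\left(G,h \right)} = 196 G$
$n{\left(121,-223 \right)} - L{\left(S,-23 \right)} = \left(-41 + \sqrt{23 + 121}\right) - 196 \left(- \frac{53}{7}\right) = \left(-41 + \sqrt{144}\right) - -1484 = \left(-41 + 12\right) + 1484 = -29 + 1484 = 1455$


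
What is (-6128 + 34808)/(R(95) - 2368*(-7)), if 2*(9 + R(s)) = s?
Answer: 57360/33229 ≈ 1.7262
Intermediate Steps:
R(s) = -9 + s/2
(-6128 + 34808)/(R(95) - 2368*(-7)) = (-6128 + 34808)/((-9 + (½)*95) - 2368*(-7)) = 28680/((-9 + 95/2) + 16576) = 28680/(77/2 + 16576) = 28680/(33229/2) = 28680*(2/33229) = 57360/33229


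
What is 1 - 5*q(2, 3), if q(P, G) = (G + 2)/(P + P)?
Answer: -21/4 ≈ -5.2500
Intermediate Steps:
q(P, G) = (2 + G)/(2*P) (q(P, G) = (2 + G)/((2*P)) = (2 + G)*(1/(2*P)) = (2 + G)/(2*P))
1 - 5*q(2, 3) = 1 - 5*(2 + 3)/(2*2) = 1 - 5*5/(2*2) = 1 - 5*5/4 = 1 - 25/4 = -21/4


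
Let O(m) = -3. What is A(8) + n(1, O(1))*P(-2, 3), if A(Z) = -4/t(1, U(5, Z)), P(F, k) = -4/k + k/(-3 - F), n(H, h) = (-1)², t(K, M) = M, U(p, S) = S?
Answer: -29/6 ≈ -4.8333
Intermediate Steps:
n(H, h) = 1
A(Z) = -4/Z
A(8) + n(1, O(1))*P(-2, 3) = -4/8 + 1*((-12 - 1*3² - 4*(-2))/(3*(3 - 2))) = -4*⅛ + 1*((⅓)*(-12 - 1*9 + 8)/1) = -½ + 1*((⅓)*1*(-12 - 9 + 8)) = -½ + 1*((⅓)*1*(-13)) = -½ + 1*(-13/3) = -½ - 13/3 = -29/6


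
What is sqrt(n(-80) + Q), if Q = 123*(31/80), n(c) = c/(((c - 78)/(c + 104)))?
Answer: 9*sqrt(1843465)/1580 ≈ 7.7340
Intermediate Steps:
n(c) = c*(104 + c)/(-78 + c) (n(c) = c/(((-78 + c)/(104 + c))) = c*((104 + c)/(-78 + c)) = c*(104 + c)/(-78 + c))
Q = 3813/80 (Q = 123*(31*(1/80)) = 123*(31/80) = 3813/80 ≈ 47.662)
sqrt(n(-80) + Q) = sqrt(-80*(104 - 80)/(-78 - 80) + 3813/80) = sqrt(-80*24/(-158) + 3813/80) = sqrt(-80*(-1/158)*24 + 3813/80) = sqrt(960/79 + 3813/80) = sqrt(378027/6320) = 9*sqrt(1843465)/1580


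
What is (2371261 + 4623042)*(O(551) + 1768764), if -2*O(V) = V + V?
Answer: 12367417490539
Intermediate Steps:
O(V) = -V (O(V) = -(V + V)/2 = -V)
(2371261 + 4623042)*(O(551) + 1768764) = (2371261 + 4623042)*(-1*551 + 1768764) = 6994303*(-551 + 1768764) = 6994303*1768213 = 12367417490539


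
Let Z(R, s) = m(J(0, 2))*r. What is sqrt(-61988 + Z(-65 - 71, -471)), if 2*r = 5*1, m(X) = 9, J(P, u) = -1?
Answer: I*sqrt(247862)/2 ≈ 248.93*I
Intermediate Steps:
r = 5/2 (r = (5*1)/2 = (1/2)*5 = 5/2 ≈ 2.5000)
Z(R, s) = 45/2 (Z(R, s) = 9*(5/2) = 45/2)
sqrt(-61988 + Z(-65 - 71, -471)) = sqrt(-61988 + 45/2) = sqrt(-123931/2) = I*sqrt(247862)/2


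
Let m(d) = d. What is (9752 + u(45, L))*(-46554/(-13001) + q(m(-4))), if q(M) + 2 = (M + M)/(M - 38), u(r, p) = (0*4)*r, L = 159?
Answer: 4716028192/273021 ≈ 17274.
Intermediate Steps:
u(r, p) = 0 (u(r, p) = 0*r = 0)
q(M) = -2 + 2*M/(-38 + M) (q(M) = -2 + (M + M)/(M - 38) = -2 + (2*M)/(-38 + M) = -2 + 2*M/(-38 + M))
(9752 + u(45, L))*(-46554/(-13001) + q(m(-4))) = (9752 + 0)*(-46554/(-13001) + 76/(-38 - 4)) = 9752*(-46554*(-1/13001) + 76/(-42)) = 9752*(46554/13001 + 76*(-1/42)) = 9752*(46554/13001 - 38/21) = 9752*(483596/273021) = 4716028192/273021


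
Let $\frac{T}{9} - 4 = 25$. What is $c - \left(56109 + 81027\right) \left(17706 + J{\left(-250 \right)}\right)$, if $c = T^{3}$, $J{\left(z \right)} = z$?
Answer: $-2376066435$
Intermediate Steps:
$T = 261$ ($T = 36 + 9 \cdot 25 = 36 + 225 = 261$)
$c = 17779581$ ($c = 261^{3} = 17779581$)
$c - \left(56109 + 81027\right) \left(17706 + J{\left(-250 \right)}\right) = 17779581 - \left(56109 + 81027\right) \left(17706 - 250\right) = 17779581 - 137136 \cdot 17456 = 17779581 - 2393846016 = -2376066435$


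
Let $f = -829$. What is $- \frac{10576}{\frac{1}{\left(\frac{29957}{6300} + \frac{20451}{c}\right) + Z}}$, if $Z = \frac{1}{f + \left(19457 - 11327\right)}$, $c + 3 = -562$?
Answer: $\frac{61725479306548}{185627925} \approx 3.3252 \cdot 10^{5}$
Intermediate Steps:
$c = -565$ ($c = -3 - 562 = -565$)
$Z = \frac{1}{7301}$ ($Z = \frac{1}{-829 + \left(19457 - 11327\right)} = \frac{1}{-829 + 8130} = \frac{1}{7301} \approx 0.00013697$)
$- \frac{10576}{\frac{1}{\left(\frac{29957}{6300} + \frac{20451}{c}\right) + Z}} = - \frac{10576}{\frac{1}{\left(\frac{29957}{6300} + \frac{20451}{-565}\right) + \frac{1}{7301}}} = - \frac{10576}{\frac{1}{\left(29957 \cdot \frac{1}{6300} + 20451 \left(- \frac{1}{565}\right)\right) + \frac{1}{7301}}} = - \frac{10576}{\frac{1}{\left(\frac{29957}{6300} - \frac{20451}{565}\right) + \frac{1}{7301}}} = - \frac{10576}{\frac{1}{- \frac{22383119}{711900} + \frac{1}{7301}}} = - \frac{10576}{\frac{1}{- \frac{23345491417}{742511700}}} = - \frac{10576}{- \frac{742511700}{23345491417}} = \left(-10576\right) \left(- \frac{23345491417}{742511700}\right) = \frac{61725479306548}{185627925}$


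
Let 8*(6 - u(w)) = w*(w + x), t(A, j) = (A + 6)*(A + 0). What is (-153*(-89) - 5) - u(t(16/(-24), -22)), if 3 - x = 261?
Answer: 1111502/81 ≈ 13722.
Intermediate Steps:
x = -258 (x = 3 - 1*261 = 3 - 261 = -258)
t(A, j) = A*(6 + A) (t(A, j) = (6 + A)*A = A*(6 + A))
u(w) = 6 - w*(-258 + w)/8 (u(w) = 6 - w*(w - 258)/8 = 6 - w*(-258 + w)/8)
(-153*(-89) - 5) - u(t(16/(-24), -22)) = (-153*(-89) - 5) - (6 - 4*(6 + 16/(-24))²/9/8 + 129*((16/(-24))*(6 + 16/(-24)))/4) = (13617 - 5) - (6 - 4*(6 + 16*(-1/24))²/9/8 + 129*((16*(-1/24))*(6 + 16*(-1/24)))/4) = 13612 - (6 - 4*(6 - ⅔)²/9/8 + 129*(-2*(6 - ⅔)/3)/4) = 13612 - (6 - (-⅔*16/3)²/8 + 129*(-⅔*16/3)/4) = 13612 - (6 - (-32/9)²/8 + (129/4)*(-32/9)) = 13612 - (6 - ⅛*1024/81 - 344/3) = 13612 - (6 - 128/81 - 344/3) = 13612 - 1*(-8930/81) = 13612 + 8930/81 = 1111502/81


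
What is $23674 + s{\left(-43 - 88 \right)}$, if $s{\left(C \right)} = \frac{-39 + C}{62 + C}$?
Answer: $\frac{1633676}{69} \approx 23676.0$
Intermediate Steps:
$s{\left(C \right)} = \frac{-39 + C}{62 + C}$
$23674 + s{\left(-43 - 88 \right)} = 23674 + \frac{-39 - 131}{62 - 131} = 23674 + \frac{1}{-69} \left(-170\right) = 23674 - - \frac{170}{69} = 23674 + \frac{170}{69} = \frac{1633676}{69}$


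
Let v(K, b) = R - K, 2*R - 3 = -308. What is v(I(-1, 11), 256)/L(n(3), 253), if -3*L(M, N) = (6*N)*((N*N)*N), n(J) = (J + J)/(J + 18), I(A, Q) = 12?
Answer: 329/16388608324 ≈ 2.0075e-8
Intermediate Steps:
R = -305/2 (R = 3/2 + (½)*(-308) = 3/2 - 154 = -305/2 ≈ -152.50)
v(K, b) = -305/2 - K
n(J) = 2*J/(18 + J) (n(J) = (2*J)/(18 + J) = 2*J/(18 + J))
L(M, N) = -2*N⁴ (L(M, N) = -6*N*(N*N)*N/3 = -6*N*N²*N/3 = -6*N*N³/3 = -2*N⁴)
v(I(-1, 11), 256)/L(n(3), 253) = (-305/2 - 1*12)/((-2*253⁴)) = (-305/2 - 12)/((-2*4097152081)) = -329/2/(-8194304162) = -329/2*(-1/8194304162) = 329/16388608324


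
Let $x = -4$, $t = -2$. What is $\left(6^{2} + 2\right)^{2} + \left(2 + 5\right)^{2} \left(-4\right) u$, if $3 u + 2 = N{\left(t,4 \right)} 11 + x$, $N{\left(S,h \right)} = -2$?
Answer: $\frac{9820}{3} \approx 3273.3$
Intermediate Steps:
$u = - \frac{28}{3}$ ($u = - \frac{2}{3} + \frac{\left(-2\right) 11 - 4}{3} = - \frac{2}{3} + \frac{-22 - 4}{3} = - \frac{2}{3} + \frac{1}{3} \left(-26\right) = - \frac{2}{3} - \frac{26}{3} = - \frac{28}{3} \approx -9.3333$)
$\left(6^{2} + 2\right)^{2} + \left(2 + 5\right)^{2} \left(-4\right) u = \left(6^{2} + 2\right)^{2} + \left(2 + 5\right)^{2} \left(-4\right) \left(- \frac{28}{3}\right) = \left(36 + 2\right)^{2} + 7^{2} \left(-4\right) \left(- \frac{28}{3}\right) = 38^{2} + 49 \left(-4\right) \left(- \frac{28}{3}\right) = 1444 - - \frac{5488}{3} = 1444 + \frac{5488}{3} = \frac{9820}{3}$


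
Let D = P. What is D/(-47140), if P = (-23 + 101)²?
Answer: -1521/11785 ≈ -0.12906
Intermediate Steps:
P = 6084 (P = 78² = 6084)
D = 6084
D/(-47140) = 6084/(-47140) = 6084*(-1/47140) = -1521/11785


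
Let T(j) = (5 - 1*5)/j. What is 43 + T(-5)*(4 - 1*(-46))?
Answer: 43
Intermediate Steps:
T(j) = 0 (T(j) = (5 - 5)/j = 0/j = 0)
43 + T(-5)*(4 - 1*(-46)) = 43 + 0*(4 - 1*(-46)) = 43 + 0*(4 + 46) = 43 + 0*50 = 43 + 0 = 43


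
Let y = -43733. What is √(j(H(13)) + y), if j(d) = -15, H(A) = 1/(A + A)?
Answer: 2*I*√10937 ≈ 209.16*I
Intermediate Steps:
H(A) = 1/(2*A)
√(j(H(13)) + y) = √(-15 - 43733) = √(-43748) = 2*I*√10937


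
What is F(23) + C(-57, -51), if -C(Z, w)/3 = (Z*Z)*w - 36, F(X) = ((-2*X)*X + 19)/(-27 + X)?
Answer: 1989859/4 ≈ 4.9747e+5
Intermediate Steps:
F(X) = (19 - 2*X**2)/(-27 + X) (F(X) = (-2*X**2 + 19)/(-27 + X) = (19 - 2*X**2)/(-27 + X))
C(Z, w) = 108 - 3*w*Z**2 (C(Z, w) = -3*((Z*Z)*w - 36) = -3*(Z**2*w - 36) = -3*(w*Z**2 - 36) = -3*(-36 + w*Z**2) = 108 - 3*w*Z**2)
F(23) + C(-57, -51) = (19 - 2*23**2)/(-27 + 23) + (108 - 3*(-51)*(-57)**2) = (19 - 2*529)/(-4) + (108 - 3*(-51)*3249) = -(19 - 1058)/4 + (108 + 497097) = -1/4*(-1039) + 497205 = 1039/4 + 497205 = 1989859/4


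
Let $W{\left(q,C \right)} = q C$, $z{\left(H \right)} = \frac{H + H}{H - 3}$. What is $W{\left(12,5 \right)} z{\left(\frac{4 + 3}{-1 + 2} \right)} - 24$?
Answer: $186$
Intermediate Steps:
$z{\left(H \right)} = \frac{2 H}{-3 + H}$
$W{\left(q,C \right)} = C q$
$W{\left(12,5 \right)} z{\left(\frac{4 + 3}{-1 + 2} \right)} - 24 = 5 \cdot 12 \frac{2 \frac{4 + 3}{-1 + 2}}{-3 + \frac{4 + 3}{-1 + 2}} - 24 = 60 \frac{2 \cdot \frac{7}{1}}{-3 + \frac{7}{1}} - 24 = 60 \frac{2 \cdot 7 \cdot 1}{-3 + 7 \cdot 1} - 24 = 60 \cdot 2 \cdot 7 \frac{1}{-3 + 7} - 24 = 60 \cdot 2 \cdot 7 \cdot \frac{1}{4} - 24 = 60 \cdot \frac{7}{2} - 24 = 210 - 24 = 186$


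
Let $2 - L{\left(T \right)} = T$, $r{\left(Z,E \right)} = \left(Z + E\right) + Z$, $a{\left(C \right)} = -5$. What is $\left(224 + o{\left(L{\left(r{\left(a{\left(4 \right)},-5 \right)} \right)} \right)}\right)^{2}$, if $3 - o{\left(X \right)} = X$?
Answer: $44100$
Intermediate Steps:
$r{\left(Z,E \right)} = E + 2 Z$ ($r{\left(Z,E \right)} = \left(E + Z\right) + Z = E + 2 Z$)
$L{\left(T \right)} = 2 - T$
$o{\left(X \right)} = 3 - X$
$\left(224 + o{\left(L{\left(r{\left(a{\left(4 \right)},-5 \right)} \right)} \right)}\right)^{2} = \left(224 + \left(3 - \left(2 - \left(-5 + 2 \left(-5\right)\right)\right)\right)\right)^{2} = \left(224 + \left(3 - \left(2 - \left(-5 - 10\right)\right)\right)\right)^{2} = \left(224 + \left(3 - \left(2 - -15\right)\right)\right)^{2} = \left(224 + \left(3 - \left(2 + 15\right)\right)\right)^{2} = \left(224 + \left(3 - 17\right)\right)^{2} = \left(224 - 14\right)^{2} = 210^{2} = 44100$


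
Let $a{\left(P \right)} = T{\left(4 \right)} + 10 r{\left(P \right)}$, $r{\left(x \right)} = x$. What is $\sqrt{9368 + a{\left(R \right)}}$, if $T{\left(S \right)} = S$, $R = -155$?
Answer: $\sqrt{7822} \approx 88.442$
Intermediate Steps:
$a{\left(P \right)} = 4 + 10 P$
$\sqrt{9368 + a{\left(R \right)}} = \sqrt{9368 + \left(4 + 10 \left(-155\right)\right)} = \sqrt{9368 + \left(4 - 1550\right)} = \sqrt{9368 - 1546} = \sqrt{7822}$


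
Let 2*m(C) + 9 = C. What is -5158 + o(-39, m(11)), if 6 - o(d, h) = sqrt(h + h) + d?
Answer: -5113 - sqrt(2) ≈ -5114.4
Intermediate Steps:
m(C) = -9/2 + C/2
o(d, h) = 6 - d - sqrt(2)*sqrt(h) (o(d, h) = 6 - (sqrt(h + h) + d) = 6 - (sqrt(2*h) + d) = 6 - (sqrt(2)*sqrt(h) + d) = 6 - (d + sqrt(2)*sqrt(h)) = 6 + (-d - sqrt(2)*sqrt(h)) = 6 - d - sqrt(2)*sqrt(h))
-5158 + o(-39, m(11)) = -5158 + (6 - 1*(-39) - sqrt(2)*sqrt(-9/2 + (1/2)*11)) = -5158 + (6 + 39 - sqrt(2)*sqrt(-9/2 + 11/2)) = -5158 + (6 + 39 - sqrt(2)*sqrt(1)) = -5158 + (6 + 39 - 1*sqrt(2)*1) = -5158 + (6 + 39 - sqrt(2)) = -5158 + (45 - sqrt(2)) = -5113 - sqrt(2)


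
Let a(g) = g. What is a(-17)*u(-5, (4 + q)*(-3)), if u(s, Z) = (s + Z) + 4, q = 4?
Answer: 425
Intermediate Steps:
u(s, Z) = 4 + Z + s (u(s, Z) = (Z + s) + 4 = 4 + Z + s)
a(-17)*u(-5, (4 + q)*(-3)) = -17*(4 + (4 + 4)*(-3) - 5) = -17*(4 + 8*(-3) - 5) = -17*(4 - 24 - 5) = -17*(-25) = 425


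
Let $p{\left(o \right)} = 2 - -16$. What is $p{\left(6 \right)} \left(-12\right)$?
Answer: $-216$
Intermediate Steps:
$p{\left(o \right)} = 18$ ($p{\left(o \right)} = 2 + 16 = 18$)
$p{\left(6 \right)} \left(-12\right) = 18 \left(-12\right) = -216$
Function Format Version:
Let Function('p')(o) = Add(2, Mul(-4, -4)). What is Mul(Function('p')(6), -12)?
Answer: -216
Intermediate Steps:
Function('p')(o) = 18 (Function('p')(o) = Add(2, 16) = 18)
Mul(Function('p')(6), -12) = Mul(18, -12) = -216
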